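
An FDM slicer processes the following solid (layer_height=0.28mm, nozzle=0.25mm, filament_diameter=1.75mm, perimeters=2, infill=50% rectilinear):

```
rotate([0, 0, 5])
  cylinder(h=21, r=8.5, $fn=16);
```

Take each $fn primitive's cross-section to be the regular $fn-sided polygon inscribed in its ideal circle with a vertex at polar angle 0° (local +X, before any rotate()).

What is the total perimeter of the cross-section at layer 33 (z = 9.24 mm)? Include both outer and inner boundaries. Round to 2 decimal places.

At z = 9.24 mm: the r=8.5 cylinder contributes a regular 16-gon of circumradius 8.5 (perimeter = 2·16·8.500·sin(180°/16) = 53.06 mm); (rotated 5° about Z; rotation is an isometry so areas/perimeters/island counts are preserved). Overall, the cross-section is a single solid region. Total boundary length (outer) = 53.06 mm.

53.06 mm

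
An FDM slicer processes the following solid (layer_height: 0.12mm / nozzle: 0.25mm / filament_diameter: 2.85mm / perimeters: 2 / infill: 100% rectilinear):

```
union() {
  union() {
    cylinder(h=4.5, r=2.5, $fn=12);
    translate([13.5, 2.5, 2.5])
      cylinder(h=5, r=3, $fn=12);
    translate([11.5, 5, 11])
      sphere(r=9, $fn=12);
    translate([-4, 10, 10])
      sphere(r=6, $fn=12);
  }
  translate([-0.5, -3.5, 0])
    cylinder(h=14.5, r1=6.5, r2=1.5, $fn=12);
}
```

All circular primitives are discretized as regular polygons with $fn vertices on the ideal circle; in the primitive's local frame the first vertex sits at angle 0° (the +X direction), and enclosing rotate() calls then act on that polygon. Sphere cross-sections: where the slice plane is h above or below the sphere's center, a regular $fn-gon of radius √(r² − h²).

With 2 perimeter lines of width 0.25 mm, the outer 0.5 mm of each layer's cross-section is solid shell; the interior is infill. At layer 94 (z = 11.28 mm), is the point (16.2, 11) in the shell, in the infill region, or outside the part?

infill

At z = 11.28 mm: the cylinder is absent (z outside [0, 4.5]); the cylinder at (13.5, 2.5) is not intersected at this z (z outside [2.5, 7.5]); the sphere at (11.5, 5): section is a regular 12-gon, circumradius = √(r²−h²) = √(9²−0.28²) = 8.996; the r=6 sphere at (-4, 10) slices to a regular 12-gon of circumradius 5.862 (√(r²−h²) with h=1.28 from center); Combining (union): the 2 present regions are separate (no shared area or edge), so areas and boundary lengths simply add and each stays a separate island — 2 connected regions; the cone at (-0.5, -3.5) contributes a regular 12-gon of circumradius 2.610 (interpolated between r1=6.5 and r2=1.5 at t=0.778); Combining (union): the 2 present regions are separate (no shared area or edge), so areas and boundary lengths simply add and each stays a separate island — 3 connected regions. Overall, the cross-section has 3 separate islands. The nearest boundary edge runs (16.00, 12.79)→(19.29, 9.50); distance from the point to it = 1.12 mm. (Shell/infill is judged within the island containing the point — the largest one.) The point is inside the cross-section and 1.12 mm from the nearest boundary — more than the 0.5 mm shell width (2 × 0.25), so it's in the infill interior.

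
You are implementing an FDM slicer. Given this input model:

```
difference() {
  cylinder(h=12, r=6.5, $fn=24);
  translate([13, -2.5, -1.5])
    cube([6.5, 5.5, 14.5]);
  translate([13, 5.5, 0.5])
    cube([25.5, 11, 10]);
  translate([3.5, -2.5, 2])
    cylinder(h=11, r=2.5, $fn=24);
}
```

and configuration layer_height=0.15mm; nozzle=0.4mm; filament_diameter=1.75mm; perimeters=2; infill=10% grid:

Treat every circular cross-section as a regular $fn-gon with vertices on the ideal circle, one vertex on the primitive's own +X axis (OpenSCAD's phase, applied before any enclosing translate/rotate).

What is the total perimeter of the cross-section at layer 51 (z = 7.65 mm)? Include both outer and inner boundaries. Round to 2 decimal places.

49.99 mm

At z = 7.65 mm: the cylinder: section is a regular 24-gon, circumradius r=6.5 (perimeter = 2·24·6.500·sin(180°/24) = 40.72 mm); the 6.5×5.5 cube at (13, -2.5) contributes its full rectangle (perimeter 24.00 mm); the cube at (13, 5.5) (footprint 25.5×11) is included at this height (perimeter 73.00 mm); the r=2.5 cylinder at (3.5, -2.5) contributes a regular 24-gon of circumradius 2.5 (perimeter = 2·24·2.500·sin(180°/24) = 15.66 mm); Subtracting the remaining from the first: starting from the r=6.5 cylinder, the 6.5×5.5 cube at (13, -2.5) misses the remaining region (no effect); the 25.5×11 cube at (13, 5.5) misses the remaining region (no effect); the r=2.5 cylinder at (3.5, -2.5) partially overlaps it — only the 18.75 mm² overlap (of its 19.41 mm²) is removed, clipping the outline — boundary = 49.99 mm. Overall, the cross-section is a single solid region. Total boundary length (outer) = 49.99 mm.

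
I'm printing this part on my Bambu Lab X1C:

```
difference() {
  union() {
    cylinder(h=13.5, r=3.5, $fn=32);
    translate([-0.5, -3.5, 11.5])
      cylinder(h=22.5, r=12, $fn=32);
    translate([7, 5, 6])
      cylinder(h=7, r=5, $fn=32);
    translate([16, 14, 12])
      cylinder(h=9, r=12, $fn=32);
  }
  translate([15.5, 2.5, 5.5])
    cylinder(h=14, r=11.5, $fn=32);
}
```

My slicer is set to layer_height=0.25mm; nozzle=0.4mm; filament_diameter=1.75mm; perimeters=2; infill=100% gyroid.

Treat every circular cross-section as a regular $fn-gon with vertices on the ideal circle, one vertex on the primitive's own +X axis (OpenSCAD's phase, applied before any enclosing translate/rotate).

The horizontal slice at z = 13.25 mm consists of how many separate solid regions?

2

At z = 13.25 mm: the r=3.5 cylinder gives a regular 32-gon of circumradius 3.5 (constant along its height); the r=12 cylinder at (-0.5, -3.5) gives a regular 32-gon of circumradius 12 (constant along its height); the cylinder at (7, 5) does not reach this height (z outside [6, 13]); the cylinder at (16, 14): section is a regular 32-gon, circumradius r=12; Combining (union): the regions partially overlap (shared area 38.24 mm²), so overlapping operands fuse into one piece — 2 connected regions; the r=11.5 cylinder at (15.5, 2.5) contributes a regular 32-gon of circumradius 11.5; Taking the first minus the rest: starting from the result so far, the r=11.5 cylinder at (15.5, 2.5) partially overlaps it — only the 242.23 mm² overlap (of its 412.81 mm²) is removed, clipping the outline — 2 connected regions. The result has 2 disconnected regions.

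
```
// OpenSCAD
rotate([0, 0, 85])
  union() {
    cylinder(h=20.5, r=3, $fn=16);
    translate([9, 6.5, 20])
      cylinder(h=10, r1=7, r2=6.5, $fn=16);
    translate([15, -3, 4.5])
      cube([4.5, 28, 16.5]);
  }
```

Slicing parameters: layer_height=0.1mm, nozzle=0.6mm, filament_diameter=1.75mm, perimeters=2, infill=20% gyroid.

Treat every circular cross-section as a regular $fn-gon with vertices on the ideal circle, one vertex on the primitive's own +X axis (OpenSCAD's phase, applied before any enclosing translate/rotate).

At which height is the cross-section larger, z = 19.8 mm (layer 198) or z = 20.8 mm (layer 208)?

Layer 198 (z = 19.8): the r=3 cylinder contributes a regular 16-gon of circumradius 3 (area = (16/2)·3.000²·sin(360°/16) = 27.55 mm²); the cone at (9, 6.5) does not reach this height (z outside [20, 30]); the cube at (15, -3) (footprint 4.5×28) is included at this height (area 126.00 mm²); Taking the union: the 2 present regions are separate (no shared area or edge), so areas and boundary lengths simply add and each stays a separate island — area = 153.55 mm²; (whole slice rotated 85° about Z — lengths, areas and connectivity unchanged). So its area = 153.55 mm². Layer 208 (z = 20.8): the cylinder does not reach this height (z outside [0, 20.5]); the cone at (9, 6.5): at t=0.080 of its height the radius interpolates to r₁+(r₂−r₁)t = 6.960, giving a regular 16-gon of that circumradius (area = (16/2)·6.960²·sin(360°/16) = 148.30 mm²); the 4.5×28 cube at (15, -3) contributes its full rectangle (area 126.00 mm²); Merging all regions: the regions partially overlap — summed areas 274.30 mm² minus the doubly-counted overlap 3.98 mm² gives 270.32 mm² — area = 270.32 mm²; (whole slice rotated 85° about Z — lengths, areas and connectivity unchanged). So its area = 270.32 mm². Layer 208 is larger (270.32 vs 153.55 mm²).

layer 208 (z = 20.8 mm)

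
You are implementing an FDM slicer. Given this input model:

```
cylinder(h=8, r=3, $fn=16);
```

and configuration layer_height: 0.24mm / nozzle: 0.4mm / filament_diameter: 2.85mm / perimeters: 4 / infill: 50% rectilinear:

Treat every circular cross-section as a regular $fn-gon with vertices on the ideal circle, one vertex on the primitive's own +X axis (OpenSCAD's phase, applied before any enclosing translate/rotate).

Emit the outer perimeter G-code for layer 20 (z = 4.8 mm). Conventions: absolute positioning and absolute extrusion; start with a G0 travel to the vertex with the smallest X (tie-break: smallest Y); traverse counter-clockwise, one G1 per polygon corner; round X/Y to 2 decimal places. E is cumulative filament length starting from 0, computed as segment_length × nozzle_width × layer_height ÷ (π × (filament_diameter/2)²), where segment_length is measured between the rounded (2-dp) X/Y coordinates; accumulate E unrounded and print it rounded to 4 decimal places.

G0 X-3.00 Y0.00 Z4.80
G1 X-2.77 Y-1.15 E0.0176
G1 X-2.12 Y-2.12 E0.0352
G1 X-1.15 Y-2.77 E0.0528
G1 X0.00 Y-3.00 E0.0704
G1 X1.15 Y-2.77 E0.0881
G1 X2.12 Y-2.12 E0.1057
G1 X2.77 Y-1.15 E0.1232
G1 X3.00 Y0.00 E0.1409
G1 X2.77 Y1.15 E0.1585
G1 X2.12 Y2.12 E0.1761
G1 X1.15 Y2.77 E0.1937
G1 X0.00 Y3.00 E0.2113
G1 X-1.15 Y2.77 E0.2290
G1 X-2.12 Y2.12 E0.2465
G1 X-2.77 Y1.15 E0.2641
G1 X-3.00 Y0.00 E0.2818

At z = 4.8 mm: the cylinder: section is a regular 16-gon, circumradius r=3. The outline is a single polygon with 16 vertices. Extrusion per mm of travel: 0.4 × 0.24 / (π × 1.425²) = 0.015048. Accumulating E over each segment gives final E = 0.2818.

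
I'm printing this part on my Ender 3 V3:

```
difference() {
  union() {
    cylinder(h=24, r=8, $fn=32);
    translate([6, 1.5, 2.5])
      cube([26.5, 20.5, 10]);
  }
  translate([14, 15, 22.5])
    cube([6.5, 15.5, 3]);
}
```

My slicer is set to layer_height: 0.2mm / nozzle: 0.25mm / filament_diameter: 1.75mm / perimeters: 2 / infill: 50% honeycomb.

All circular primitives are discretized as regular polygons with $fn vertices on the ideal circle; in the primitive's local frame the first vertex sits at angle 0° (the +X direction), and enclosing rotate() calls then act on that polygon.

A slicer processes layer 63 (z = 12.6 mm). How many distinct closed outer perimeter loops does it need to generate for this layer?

1

At z = 12.6 mm: the r=8 cylinder contributes a regular 32-gon of circumradius 8; the cube at (6, 1.5) is not intersected at this z (z outside [2.5, 12.5]); Taking the union: only the r=8 cylinder is present, so the union is just that shape — 1 connected region; the cube at (14, 15) is not intersected at this z (z outside [22.5, 25.5]); After the difference (first − rest): none of the subtracted shapes is present at this height, so that combined region is unchanged — 1 connected region. The result has 1 disconnected region.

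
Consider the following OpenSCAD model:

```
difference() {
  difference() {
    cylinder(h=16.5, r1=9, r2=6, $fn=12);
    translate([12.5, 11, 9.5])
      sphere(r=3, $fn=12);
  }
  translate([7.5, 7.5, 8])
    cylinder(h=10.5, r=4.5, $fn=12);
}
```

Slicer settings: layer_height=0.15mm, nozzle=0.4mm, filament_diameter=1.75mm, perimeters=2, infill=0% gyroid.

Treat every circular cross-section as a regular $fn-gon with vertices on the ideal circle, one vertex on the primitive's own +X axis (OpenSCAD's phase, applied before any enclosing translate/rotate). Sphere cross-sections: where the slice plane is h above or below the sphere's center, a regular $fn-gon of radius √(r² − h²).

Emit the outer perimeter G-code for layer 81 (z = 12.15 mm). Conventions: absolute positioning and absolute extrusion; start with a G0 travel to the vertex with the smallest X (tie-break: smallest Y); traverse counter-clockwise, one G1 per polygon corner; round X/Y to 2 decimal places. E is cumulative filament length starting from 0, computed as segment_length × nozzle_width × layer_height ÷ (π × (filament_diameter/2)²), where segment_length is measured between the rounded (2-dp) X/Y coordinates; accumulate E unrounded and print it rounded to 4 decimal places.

At z = 12.15 mm: the cone (r1=9→r2=6) has section circumradius 6.791 here — a regular 12-gon; the sphere at (12.5, 11): section is a regular 12-gon, circumradius = √(r²−h²) = √(3²−2.65²) = 1.406; Taking the first minus the rest: starting from the cone, the r=3 sphere at (12.5, 11) misses the remaining region (no effect) — 1 connected region; the cylinder at (7.5, 7.5): section is a regular 12-gon, circumradius r=4.5; Taking the first minus the rest: starting from that combined region, the r=4.5 cylinder at (7.5, 7.5) partially overlaps it — only the 0.85 mm² overlap (of its 60.75 mm²) is removed, clipping the outline — 1 connected region. The outline is a single polygon with 16 vertices. Extrusion per mm of travel: 0.4 × 0.15 / (π × 0.875²) = 0.024945. Accumulating E over each segment gives final E = 1.0565.

G0 X-6.79 Y0.00 Z12.15
G1 X-5.88 Y-3.40 E0.0878
G1 X-3.40 Y-5.88 E0.1753
G1 X0.00 Y-6.79 E0.2631
G1 X3.40 Y-5.88 E0.3509
G1 X5.88 Y-3.40 E0.4384
G1 X6.79 Y0.00 E0.5262
G1 X5.88 Y3.40 E0.6140
G1 X5.83 Y3.45 E0.6157
G1 X5.25 Y3.60 E0.6307
G1 X3.60 Y5.25 E0.6889
G1 X3.45 Y5.83 E0.7038
G1 X3.40 Y5.88 E0.7056
G1 X0.00 Y6.79 E0.7934
G1 X-3.40 Y5.88 E0.8812
G1 X-5.88 Y3.40 E0.9687
G1 X-6.79 Y0.00 E1.0565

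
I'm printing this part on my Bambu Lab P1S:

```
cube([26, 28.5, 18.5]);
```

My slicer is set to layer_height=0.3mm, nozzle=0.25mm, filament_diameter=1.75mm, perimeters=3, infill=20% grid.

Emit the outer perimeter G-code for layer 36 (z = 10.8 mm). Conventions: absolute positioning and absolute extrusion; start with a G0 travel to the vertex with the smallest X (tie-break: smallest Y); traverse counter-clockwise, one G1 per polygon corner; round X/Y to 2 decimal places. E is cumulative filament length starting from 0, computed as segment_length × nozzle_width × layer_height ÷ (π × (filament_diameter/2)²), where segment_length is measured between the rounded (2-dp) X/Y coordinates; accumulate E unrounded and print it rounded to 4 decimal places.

At z = 10.8 mm: the cube (footprint 26×28.5) is included at this height. The outline is a single polygon with 4 vertices. Extrusion per mm of travel: 0.25 × 0.3 / (π × 0.875²) = 0.031181. Accumulating E over each segment gives final E = 3.3988.

G0 X0.00 Y0.00 Z10.80
G1 X26.00 Y0.00 E0.8107
G1 X26.00 Y28.50 E1.6994
G1 X0.00 Y28.50 E2.5101
G1 X0.00 Y0.00 E3.3988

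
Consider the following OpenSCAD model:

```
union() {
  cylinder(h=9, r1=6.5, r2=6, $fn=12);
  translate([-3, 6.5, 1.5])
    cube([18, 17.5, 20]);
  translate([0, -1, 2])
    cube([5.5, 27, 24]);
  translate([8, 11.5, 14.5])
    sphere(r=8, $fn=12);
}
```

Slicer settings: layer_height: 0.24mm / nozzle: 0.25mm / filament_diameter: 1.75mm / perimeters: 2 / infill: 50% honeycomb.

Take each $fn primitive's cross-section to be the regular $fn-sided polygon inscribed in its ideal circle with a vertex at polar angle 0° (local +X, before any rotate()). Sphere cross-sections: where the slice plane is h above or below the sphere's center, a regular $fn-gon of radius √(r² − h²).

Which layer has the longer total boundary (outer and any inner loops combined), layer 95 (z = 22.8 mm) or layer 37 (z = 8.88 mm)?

Layer 95 (z = 22.8): the cone does not reach this height (z outside [0, 9]); the cube at (-3, 6.5) does not reach this height (z outside [1.5, 21.5]); the cube at (0, -1) (footprint 5.5×27) is included at this height (perimeter 65.00 mm); the sphere at (8, 11.5) is not intersected at this z (|z−center|=8.300 > r=8); Combining (union): only the 5.5×27 cube at (0, -1) is present, so the union is just that shape — boundary = 65.00 mm. So its perimeter = 65.00 mm. Layer 37 (z = 8.88): the cone contributes a regular 12-gon of circumradius 6.007 (interpolated between r1=6.5 and r2=6 at t=0.987) (perimeter = 2·12·6.007·sin(180°/12) = 37.31 mm); the cube at (-3, 6.5) (footprint 18×17.5) is included at this height (perimeter 71.00 mm); the cube at (0, -1) (footprint 5.5×27) is included at this height (perimeter 65.00 mm); the sphere at (8, 11.5): section is a regular 12-gon, circumradius = √(r²−h²) = √(8²−5.62²) = 5.693 (perimeter = 2·12·5.693·sin(180°/12) = 35.37 mm); Combining (union): the regions partially overlap (shared area 223.78 mm²), so the edge portions inside another operand are dropped and the merged outline is re-measured after clipping — boundary = 104.70 mm. So its perimeter = 104.70 mm. Layer 37 is larger (104.70 vs 65.00 mm).

layer 37 (z = 8.88 mm)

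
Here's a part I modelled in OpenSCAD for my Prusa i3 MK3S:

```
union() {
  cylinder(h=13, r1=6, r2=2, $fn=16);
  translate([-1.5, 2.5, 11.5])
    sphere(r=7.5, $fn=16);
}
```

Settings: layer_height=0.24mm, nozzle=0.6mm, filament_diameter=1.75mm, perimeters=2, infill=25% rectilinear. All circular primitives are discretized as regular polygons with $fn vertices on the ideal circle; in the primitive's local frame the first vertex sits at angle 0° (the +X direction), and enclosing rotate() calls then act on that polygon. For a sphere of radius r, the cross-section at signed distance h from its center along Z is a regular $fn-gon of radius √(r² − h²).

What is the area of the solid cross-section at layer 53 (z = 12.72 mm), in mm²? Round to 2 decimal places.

At z = 12.72 mm: the cone contributes a regular 16-gon of circumradius 2.086 (interpolated between r1=6 and r2=2 at t=0.978) (area = (16/2)·2.086²·sin(360°/16) = 13.32 mm²); the sphere at (-1.5, 2.5): section is a regular 16-gon, circumradius = √(r²−h²) = √(7.5²−1.22²) = 7.400 (area = (16/2)·7.400²·sin(360°/16) = 167.65 mm²); Taking the union: the cone lies entirely inside the r=7.5 sphere at (-1.5, 2.5), so the union is just the r=7.5 sphere at (-1.5, 2.5) — area = 167.65 mm². Overall, the cross-section is a single solid region. Net area = 167.65 mm².

167.65 mm²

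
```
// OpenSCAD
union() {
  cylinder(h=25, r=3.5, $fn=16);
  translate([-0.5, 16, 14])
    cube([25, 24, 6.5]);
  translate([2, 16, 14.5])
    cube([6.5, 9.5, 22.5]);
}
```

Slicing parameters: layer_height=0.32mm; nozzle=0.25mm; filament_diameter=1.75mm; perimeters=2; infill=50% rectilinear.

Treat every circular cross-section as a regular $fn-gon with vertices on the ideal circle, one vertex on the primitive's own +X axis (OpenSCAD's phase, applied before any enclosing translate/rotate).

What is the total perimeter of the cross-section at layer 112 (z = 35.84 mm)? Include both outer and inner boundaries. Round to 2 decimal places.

32.00 mm

At z = 35.84 mm: the cylinder is not intersected at this z (z outside [0, 25]); the cube at (-0.5, 16) is absent (z outside [14, 20.5]); the 6.5×9.5 cube at (2, 16) contributes its full rectangle (perimeter 32.00 mm); Combining (union): only the 6.5×9.5 cube at (2, 16) is present, so the union is just that shape — boundary = 32.00 mm. Overall, the cross-section is a single solid region. Total boundary length (outer) = 32.00 mm.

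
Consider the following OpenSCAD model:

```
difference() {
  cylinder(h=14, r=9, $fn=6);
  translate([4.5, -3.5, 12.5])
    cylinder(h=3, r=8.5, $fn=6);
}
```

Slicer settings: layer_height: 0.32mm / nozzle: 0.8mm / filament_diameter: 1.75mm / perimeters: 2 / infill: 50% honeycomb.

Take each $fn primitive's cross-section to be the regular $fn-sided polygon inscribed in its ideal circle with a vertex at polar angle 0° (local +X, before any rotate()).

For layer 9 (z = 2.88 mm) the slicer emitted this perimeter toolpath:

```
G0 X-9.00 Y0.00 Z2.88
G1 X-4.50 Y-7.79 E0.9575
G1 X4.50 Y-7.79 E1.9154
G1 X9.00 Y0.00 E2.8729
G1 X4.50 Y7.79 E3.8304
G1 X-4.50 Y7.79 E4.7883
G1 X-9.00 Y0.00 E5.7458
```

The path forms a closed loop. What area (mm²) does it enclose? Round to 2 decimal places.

Apply the shoelace formula to the sequence of (X, Y) vertices; enclosed area = 210.33 mm².

210.33 mm²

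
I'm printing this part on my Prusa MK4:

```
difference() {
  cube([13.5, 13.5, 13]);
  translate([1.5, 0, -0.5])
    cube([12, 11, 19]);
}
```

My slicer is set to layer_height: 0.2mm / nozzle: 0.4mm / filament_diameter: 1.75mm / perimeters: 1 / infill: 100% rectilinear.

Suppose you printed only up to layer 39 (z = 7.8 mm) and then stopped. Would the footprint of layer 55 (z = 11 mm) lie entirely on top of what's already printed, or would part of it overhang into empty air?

Compare the two slices. At z = 7.8: the 13.5×13.5 cube contributes its full rectangle (area 182.25 mm²); the 12×11 cube at (1.5, 0) contributes its full rectangle (area 132.00 mm²); After the difference (first − rest): starting from the 13.5×13.5 cube (182.25 mm²), the 12×11 cube at (1.5, 0) lies inside it touching the edge (removes its full 132.00 mm²) — area = 50.25 mm². At z = 11: the 13.5×13.5 cube contributes its full rectangle (area 182.25 mm²); the cube at (1.5, 0) is present — its section is the full 12×11 rectangle (area 132.00 mm²); After the difference (first − rest): starting from the 13.5×13.5 cube (182.25 mm²), the 12×11 cube at (1.5, 0) lies inside it touching the edge (removes its full 132.00 mm²) — area = 50.25 mm². Checking containment: the cross-section at z = 11 is a subset of the cross-section at z = 7.8.

entirely on top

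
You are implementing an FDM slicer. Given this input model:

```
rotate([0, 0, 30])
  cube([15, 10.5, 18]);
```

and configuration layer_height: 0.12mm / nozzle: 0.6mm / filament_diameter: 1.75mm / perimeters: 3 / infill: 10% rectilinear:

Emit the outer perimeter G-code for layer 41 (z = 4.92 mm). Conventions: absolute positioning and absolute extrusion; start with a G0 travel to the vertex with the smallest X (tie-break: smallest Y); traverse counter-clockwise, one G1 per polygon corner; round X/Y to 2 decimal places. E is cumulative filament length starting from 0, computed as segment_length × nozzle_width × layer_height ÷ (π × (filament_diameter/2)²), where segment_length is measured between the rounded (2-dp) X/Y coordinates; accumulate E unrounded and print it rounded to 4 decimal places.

G0 X-5.25 Y9.09 Z4.92
G1 X0.00 Y0.00 E0.3142
G1 X12.99 Y7.50 E0.7632
G1 X7.74 Y16.59 E1.0774
G1 X-5.25 Y9.09 E1.5265

At z = 4.92 mm: the 15×10.5 cube contributes its full rectangle; (whole slice rotated 30° about Z — lengths, areas and connectivity unchanged). The outline is a single polygon with 4 vertices. Extrusion per mm of travel: 0.6 × 0.12 / (π × 0.875²) = 0.029934. Accumulating E over each segment gives final E = 1.5265.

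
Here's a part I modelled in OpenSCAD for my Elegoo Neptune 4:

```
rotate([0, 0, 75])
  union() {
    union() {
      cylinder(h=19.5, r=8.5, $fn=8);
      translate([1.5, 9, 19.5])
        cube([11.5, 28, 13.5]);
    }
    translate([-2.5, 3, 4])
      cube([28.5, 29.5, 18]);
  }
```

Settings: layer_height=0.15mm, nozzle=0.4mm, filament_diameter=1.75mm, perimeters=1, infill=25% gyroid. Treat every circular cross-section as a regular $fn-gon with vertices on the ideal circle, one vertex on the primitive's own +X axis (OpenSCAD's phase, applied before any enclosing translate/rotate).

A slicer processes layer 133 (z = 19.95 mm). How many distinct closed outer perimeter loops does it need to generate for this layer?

At z = 19.95 mm: the cylinder is absent (z outside [0, 19.5]); the cube at (1.5, 9) is present — its section is the full 11.5×28 rectangle; Combining (union): only the 11.5×28 cube at (1.5, 9) is present, so the union is just that shape — 1 connected region; the cube at (-2.5, 3) is present — its section is the full 28.5×29.5 rectangle; Taking the union: the regions partially overlap (shared area 270.25 mm²), so overlapping operands fuse into one piece — 1 connected region; (whole slice rotated 75° about Z — lengths, areas and connectivity unchanged). The result has 1 disconnected region.

1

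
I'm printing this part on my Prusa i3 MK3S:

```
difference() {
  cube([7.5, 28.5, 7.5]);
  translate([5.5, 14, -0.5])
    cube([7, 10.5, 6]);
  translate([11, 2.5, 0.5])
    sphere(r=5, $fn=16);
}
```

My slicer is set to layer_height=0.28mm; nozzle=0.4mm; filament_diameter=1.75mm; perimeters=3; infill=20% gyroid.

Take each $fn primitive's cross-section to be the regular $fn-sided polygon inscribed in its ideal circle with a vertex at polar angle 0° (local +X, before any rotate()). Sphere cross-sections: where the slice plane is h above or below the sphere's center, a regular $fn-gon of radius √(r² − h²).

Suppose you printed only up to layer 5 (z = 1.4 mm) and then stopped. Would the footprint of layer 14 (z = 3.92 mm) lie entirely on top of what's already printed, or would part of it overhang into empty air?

part overhangs

Compare the two slices. At z = 1.4: the cube (footprint 7.5×28.5) is included at this height (area 213.75 mm²); the cube at (5.5, 14) is present — its section is the full 7×10.5 rectangle (area 73.50 mm²); the r=5 sphere at (11, 2.5) contributes a regular 16-gon of circumradius √(5²−0.9²) = 4.918 (area = (16/2)·4.918²·sin(360°/16) = 74.06 mm²); After the difference (first − rest): starting from the 7.5×28.5 cube (213.75 mm²), the 7×10.5 cube at (5.5, 14) partially overlaps it — only the 21.00 mm² overlap (of its 73.50 mm²) is removed, clipping the outline; the r=5 sphere at (11, 2.5) partially overlaps it — only the 5.97 mm² overlap (of its 74.06 mm²) is removed, clipping the outline — area = 186.78 mm². At z = 3.92: the cube is present — its section is the full 7.5×28.5 rectangle (area 213.75 mm²); the cube at (5.5, 14) is present — its section is the full 7×10.5 rectangle (area 73.50 mm²); the sphere at (11, 2.5): section is a regular 16-gon, circumradius = √(r²−h²) = √(5²−3.42²) = 3.647 (area = (16/2)·3.647²·sin(360°/16) = 40.73 mm²); Subtracting the remaining from the first: starting from the 7.5×28.5 cube (213.75 mm²), the 7×10.5 cube at (5.5, 14) partially overlaps it — only the 21.00 mm² overlap (of its 73.50 mm²) is removed, clipping the outline; the r=5 sphere at (11, 2.5) partially overlaps it — only the 0.11 mm² overlap (of its 40.73 mm²) is removed, clipping the outline — area = 192.64 mm². Checking containment: at z = 3.92 the cross-section extends beyond the z = 1.4 cross-section by about 5.86 mm².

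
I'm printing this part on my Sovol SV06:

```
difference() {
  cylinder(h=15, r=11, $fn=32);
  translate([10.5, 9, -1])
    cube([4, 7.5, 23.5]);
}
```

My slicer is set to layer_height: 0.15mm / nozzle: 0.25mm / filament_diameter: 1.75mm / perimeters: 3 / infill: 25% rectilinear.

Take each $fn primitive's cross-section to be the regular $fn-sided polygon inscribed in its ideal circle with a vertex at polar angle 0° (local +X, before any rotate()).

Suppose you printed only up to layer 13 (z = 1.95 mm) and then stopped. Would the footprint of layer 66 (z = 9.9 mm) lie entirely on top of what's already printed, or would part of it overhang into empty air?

entirely on top

Compare the two slices. At z = 1.95: the cylinder: section is a regular 32-gon, circumradius r=11 (area = (32/2)·11.000²·sin(360°/32) = 377.69 mm²); the cube at (10.5, 9) is present — its section is the full 4×7.5 rectangle (area 30.00 mm²); Subtracting the remaining from the first: starting from the r=11 cylinder (377.69 mm²), the 4×7.5 cube at (10.5, 9) misses the remaining region (no effect) — area = 377.69 mm². At z = 9.9: the cylinder: section is a regular 32-gon, circumradius r=11 (area = (32/2)·11.000²·sin(360°/32) = 377.69 mm²); the cube at (10.5, 9) (footprint 4×7.5) is included at this height (area 30.00 mm²); Subtracting the remaining from the first: starting from the r=11 cylinder (377.69 mm²), the 4×7.5 cube at (10.5, 9) misses the remaining region (no effect) — area = 377.69 mm². Checking containment: the cross-section at z = 9.9 is a subset of the cross-section at z = 1.95.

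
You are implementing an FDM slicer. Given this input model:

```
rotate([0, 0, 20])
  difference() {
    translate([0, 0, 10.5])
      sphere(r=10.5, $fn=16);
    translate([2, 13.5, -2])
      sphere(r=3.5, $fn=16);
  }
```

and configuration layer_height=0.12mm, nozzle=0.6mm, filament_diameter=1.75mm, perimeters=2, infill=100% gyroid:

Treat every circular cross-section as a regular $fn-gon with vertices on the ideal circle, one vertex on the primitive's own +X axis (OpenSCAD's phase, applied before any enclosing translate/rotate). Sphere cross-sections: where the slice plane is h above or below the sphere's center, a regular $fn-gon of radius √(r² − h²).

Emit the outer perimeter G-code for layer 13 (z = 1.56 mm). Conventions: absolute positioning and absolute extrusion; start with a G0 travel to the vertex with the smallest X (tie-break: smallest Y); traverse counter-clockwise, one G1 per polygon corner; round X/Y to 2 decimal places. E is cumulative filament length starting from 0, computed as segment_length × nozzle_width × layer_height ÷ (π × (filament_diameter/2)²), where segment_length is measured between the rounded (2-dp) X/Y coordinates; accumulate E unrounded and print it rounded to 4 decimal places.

At z = 1.56 mm: the r=10.5 sphere slices to a regular 16-gon of circumradius 5.507 (√(r²−h²) with h=8.94 from center); the sphere at (2, 13.5) does not reach this height (|z−center|=3.560 > r=3.5); Taking the first minus the rest: none of the subtracted shapes is present at this height, so the r=10.5 sphere is unchanged — 1 connected region; (rotated 20° about Z; rotation is an isometry so areas/perimeters/island counts are preserved). The outline is a single polygon with 16 vertices. Extrusion per mm of travel: 0.6 × 0.12 / (π × 0.875²) = 0.029934. Accumulating E over each segment gives final E = 1.0288.

G0 X-5.50 Y0.24 Z1.56
G1 X-5.17 Y-1.88 E0.0642
G1 X-4.06 Y-3.72 E0.1285
G1 X-2.33 Y-4.99 E0.1928
G1 X-0.24 Y-5.50 E0.2572
G1 X1.88 Y-5.17 E0.3214
G1 X3.72 Y-4.06 E0.3857
G1 X4.99 Y-2.33 E0.4500
G1 X5.50 Y-0.24 E0.5144
G1 X5.17 Y1.88 E0.5786
G1 X4.06 Y3.72 E0.6429
G1 X2.33 Y4.99 E0.7072
G1 X0.24 Y5.50 E0.7716
G1 X-1.88 Y5.17 E0.8358
G1 X-3.72 Y4.06 E0.9001
G1 X-4.99 Y2.33 E0.9644
G1 X-5.50 Y0.24 E1.0288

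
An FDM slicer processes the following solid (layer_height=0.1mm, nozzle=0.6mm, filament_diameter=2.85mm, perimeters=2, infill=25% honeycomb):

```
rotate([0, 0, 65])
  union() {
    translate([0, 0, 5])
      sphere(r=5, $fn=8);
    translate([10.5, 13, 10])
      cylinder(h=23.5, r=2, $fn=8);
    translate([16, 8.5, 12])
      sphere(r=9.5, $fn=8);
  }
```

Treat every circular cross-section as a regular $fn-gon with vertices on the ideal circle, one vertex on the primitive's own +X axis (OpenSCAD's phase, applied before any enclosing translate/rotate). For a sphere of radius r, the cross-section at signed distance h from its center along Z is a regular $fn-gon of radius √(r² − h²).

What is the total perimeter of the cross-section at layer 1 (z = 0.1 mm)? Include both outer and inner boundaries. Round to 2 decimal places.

At z = 0.1 mm: the r=5 sphere contributes a regular 8-gon of circumradius √(5²−4.9²) = 0.995 (perimeter = 2·8·0.995·sin(180°/8) = 6.09 mm); the cylinder at (10.5, 13) is absent (z outside [10, 33.5]); the sphere at (16, 8.5) does not reach this height (|z−center|=11.900 > r=9.5); Merging all regions: only the r=5 sphere is present, so the union is just that shape — boundary = 6.09 mm; (rotated 65° about Z; rotation is an isometry so areas/perimeters/island counts are preserved). Overall, the cross-section is a single solid region. Total boundary length (outer) = 6.09 mm.

6.09 mm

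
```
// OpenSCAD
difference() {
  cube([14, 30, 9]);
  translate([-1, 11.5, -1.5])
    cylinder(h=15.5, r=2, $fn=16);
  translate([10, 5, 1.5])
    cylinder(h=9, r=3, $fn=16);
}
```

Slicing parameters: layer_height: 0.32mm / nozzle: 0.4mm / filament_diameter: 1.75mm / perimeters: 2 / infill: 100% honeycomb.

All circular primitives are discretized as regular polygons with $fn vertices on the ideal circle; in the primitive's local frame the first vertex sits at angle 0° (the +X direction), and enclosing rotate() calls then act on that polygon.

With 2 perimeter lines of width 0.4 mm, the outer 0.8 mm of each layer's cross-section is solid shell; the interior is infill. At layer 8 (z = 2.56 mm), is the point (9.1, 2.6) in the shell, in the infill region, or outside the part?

At z = 2.56 mm: the cube is present — its section is the full 14×30 rectangle; the r=2 cylinder at (-1, 11.5) contributes a regular 16-gon of circumradius 2; the r=3 cylinder at (10, 5) contributes a regular 16-gon of circumradius 3; After the difference (first − rest): starting from the 14×30 cube, the r=2 cylinder at (-1, 11.5) partially overlaps it — only the 2.35 mm² overlap (of its 12.25 mm²) is removed, clipping the outline; the r=3 cylinder at (10, 5) lies wholly inside it (removes its full 27.55 mm² and its 18.73 mm outline becomes a hole wall) — 1 connected region with 1 hole. Overall, the cross-section is one region with 1 hole. The nearest boundary edge runs (8.85, 2.23)→(10.00, 2.00); distance from the point to it = 0.41 mm. The point is not inside any of the regions above, so it lies outside the cross-section (0.41 mm from the nearest boundary).

outside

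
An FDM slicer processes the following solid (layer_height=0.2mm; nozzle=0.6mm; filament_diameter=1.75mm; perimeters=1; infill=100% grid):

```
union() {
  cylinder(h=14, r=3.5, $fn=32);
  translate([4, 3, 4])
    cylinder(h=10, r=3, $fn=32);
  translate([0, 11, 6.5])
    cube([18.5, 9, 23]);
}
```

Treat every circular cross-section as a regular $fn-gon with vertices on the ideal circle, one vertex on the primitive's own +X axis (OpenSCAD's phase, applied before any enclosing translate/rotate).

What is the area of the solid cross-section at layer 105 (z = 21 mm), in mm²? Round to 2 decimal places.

At z = 21 mm: the cylinder does not reach this height (z outside [0, 14]); the cylinder at (4, 3) is not intersected at this z (z outside [4, 14]); the cube at (0, 11) is present — its section is the full 18.5×9 rectangle (area 166.50 mm²); Combining (union): only the 18.5×9 cube at (0, 11) is present, so the union is just that shape — area = 166.50 mm². Overall, the cross-section is a single solid region. Net area = 166.50 mm².

166.50 mm²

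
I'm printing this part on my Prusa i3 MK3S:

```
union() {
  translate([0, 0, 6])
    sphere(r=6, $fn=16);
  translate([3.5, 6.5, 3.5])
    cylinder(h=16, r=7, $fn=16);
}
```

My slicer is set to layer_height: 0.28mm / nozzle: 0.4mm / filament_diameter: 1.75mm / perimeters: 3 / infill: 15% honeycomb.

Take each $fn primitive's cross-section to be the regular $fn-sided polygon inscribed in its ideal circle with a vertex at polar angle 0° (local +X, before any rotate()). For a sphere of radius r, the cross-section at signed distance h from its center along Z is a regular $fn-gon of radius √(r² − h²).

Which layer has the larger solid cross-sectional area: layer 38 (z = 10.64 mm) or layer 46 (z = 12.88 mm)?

layer 38 (z = 10.64 mm)

Layer 38 (z = 10.64): the r=6 sphere slices to a regular 16-gon of circumradius 3.804 (√(r²−h²) with h=4.64 from center) (area = (16/2)·3.804²·sin(360°/16) = 44.30 mm²); the cylinder at (3.5, 6.5): section is a regular 16-gon, circumradius r=7 (area = (16/2)·7.000²·sin(360°/16) = 150.01 mm²); Combining (union): the regions partially overlap — summed areas 194.31 mm² minus the doubly-counted overlap 16.23 mm² gives 178.09 mm² — area = 178.09 mm². So its area = 178.09 mm². Layer 46 (z = 12.88): the sphere is not intersected at this z (|z−center|=6.880 > r=6); the cylinder at (3.5, 6.5): section is a regular 16-gon, circumradius r=7 (area = (16/2)·7.000²·sin(360°/16) = 150.01 mm²); Merging all regions: only the r=7 cylinder at (3.5, 6.5) is present, so the union is just that shape — area = 150.01 mm². So its area = 150.01 mm². Layer 38 is larger (178.09 vs 150.01 mm²).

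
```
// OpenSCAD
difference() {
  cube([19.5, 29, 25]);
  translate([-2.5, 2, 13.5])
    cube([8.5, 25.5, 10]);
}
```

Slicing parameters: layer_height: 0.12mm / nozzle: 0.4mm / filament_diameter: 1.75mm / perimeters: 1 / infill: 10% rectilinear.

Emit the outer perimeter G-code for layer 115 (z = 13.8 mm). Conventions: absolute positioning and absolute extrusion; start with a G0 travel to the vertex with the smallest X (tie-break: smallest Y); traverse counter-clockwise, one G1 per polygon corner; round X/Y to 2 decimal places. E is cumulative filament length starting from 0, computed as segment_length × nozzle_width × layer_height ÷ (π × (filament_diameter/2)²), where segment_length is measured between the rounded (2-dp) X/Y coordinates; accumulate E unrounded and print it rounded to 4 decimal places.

At z = 13.8 mm: the cube is present — its section is the full 19.5×29 rectangle; the cube at (-2.5, 2) is present — its section is the full 8.5×25.5 rectangle; Taking the first minus the rest: starting from the 19.5×29 cube, the 8.5×25.5 cube at (-2.5, 2) partially overlaps it — only the 153.00 mm² overlap (of its 216.75 mm²) is removed, clipping the outline — 1 connected region. The outline is a single polygon with 8 vertices. Extrusion per mm of travel: 0.4 × 0.12 / (π × 0.875²) = 0.019956. Accumulating E over each segment gives final E = 2.1752.

G0 X0.00 Y0.00 Z13.80
G1 X19.50 Y0.00 E0.3891
G1 X19.50 Y29.00 E0.9679
G1 X0.00 Y29.00 E1.3570
G1 X0.00 Y27.50 E1.3869
G1 X6.00 Y27.50 E1.5067
G1 X6.00 Y2.00 E2.0156
G1 X0.00 Y2.00 E2.1353
G1 X0.00 Y0.00 E2.1752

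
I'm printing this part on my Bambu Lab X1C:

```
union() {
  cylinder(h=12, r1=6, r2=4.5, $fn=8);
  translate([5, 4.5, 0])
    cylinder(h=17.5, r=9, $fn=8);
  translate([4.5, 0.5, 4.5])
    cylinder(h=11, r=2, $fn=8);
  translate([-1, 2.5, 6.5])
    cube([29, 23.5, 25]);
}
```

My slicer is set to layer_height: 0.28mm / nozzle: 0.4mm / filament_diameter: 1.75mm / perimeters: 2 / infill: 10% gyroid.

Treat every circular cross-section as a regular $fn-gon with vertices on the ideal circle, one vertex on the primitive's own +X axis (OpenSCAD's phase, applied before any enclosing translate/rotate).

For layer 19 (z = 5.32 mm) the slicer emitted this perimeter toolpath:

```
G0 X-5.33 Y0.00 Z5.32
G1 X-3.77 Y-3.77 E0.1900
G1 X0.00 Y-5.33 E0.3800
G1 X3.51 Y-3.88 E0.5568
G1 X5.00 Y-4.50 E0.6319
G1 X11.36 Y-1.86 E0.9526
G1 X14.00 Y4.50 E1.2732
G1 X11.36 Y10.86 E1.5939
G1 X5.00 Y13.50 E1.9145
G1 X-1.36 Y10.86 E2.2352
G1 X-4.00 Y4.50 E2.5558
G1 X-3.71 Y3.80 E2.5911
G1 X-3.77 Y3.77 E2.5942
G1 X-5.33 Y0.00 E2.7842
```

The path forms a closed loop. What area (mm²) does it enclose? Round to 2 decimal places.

256.68 mm²

Apply the shoelace formula to the sequence of (X, Y) vertices; enclosed area = 256.68 mm².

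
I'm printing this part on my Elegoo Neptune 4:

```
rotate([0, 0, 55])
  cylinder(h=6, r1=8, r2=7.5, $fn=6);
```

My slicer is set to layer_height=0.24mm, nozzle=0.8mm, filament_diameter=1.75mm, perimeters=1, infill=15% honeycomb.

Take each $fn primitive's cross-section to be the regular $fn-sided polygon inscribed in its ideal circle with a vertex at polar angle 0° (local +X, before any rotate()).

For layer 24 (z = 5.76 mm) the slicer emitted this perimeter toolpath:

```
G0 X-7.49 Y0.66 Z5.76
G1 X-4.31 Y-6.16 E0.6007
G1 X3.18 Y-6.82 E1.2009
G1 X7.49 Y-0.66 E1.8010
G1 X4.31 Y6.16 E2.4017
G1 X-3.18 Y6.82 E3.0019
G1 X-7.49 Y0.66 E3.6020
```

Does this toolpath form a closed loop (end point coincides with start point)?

yes

Start point (G0): (-7.49, 0.66). End point (last G1): the path returns to the start — closed.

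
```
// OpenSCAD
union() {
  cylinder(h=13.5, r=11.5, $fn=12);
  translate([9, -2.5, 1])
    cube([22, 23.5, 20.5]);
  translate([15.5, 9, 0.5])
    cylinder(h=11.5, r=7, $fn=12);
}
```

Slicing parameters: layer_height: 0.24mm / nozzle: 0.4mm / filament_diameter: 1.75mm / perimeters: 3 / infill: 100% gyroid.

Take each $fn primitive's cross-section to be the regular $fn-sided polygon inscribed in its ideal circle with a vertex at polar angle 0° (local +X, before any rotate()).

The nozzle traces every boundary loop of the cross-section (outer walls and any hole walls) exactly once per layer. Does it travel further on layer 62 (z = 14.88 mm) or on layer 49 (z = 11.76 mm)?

Layer 62 (z = 14.88): the cylinder is absent (z outside [0, 13.5]); the 22×23.5 cube at (9, -2.5) contributes its full rectangle (perimeter 91.00 mm); the cylinder at (15.5, 9) is not intersected at this z (z outside [0.5, 12]); Combining (union): only the 22×23.5 cube at (9, -2.5) is present, so the union is just that shape — boundary = 91.00 mm. So its perimeter = 91.00 mm. Layer 49 (z = 11.76): the cylinder: section is a regular 12-gon, circumradius r=11.5 (perimeter = 2·12·11.500·sin(180°/12) = 71.43 mm); the 22×23.5 cube at (9, -2.5) contributes its full rectangle (perimeter 91.00 mm); the r=7 cylinder at (15.5, 9) contributes a regular 12-gon of circumradius 7 (perimeter = 2·12·7.000·sin(180°/12) = 43.48 mm); Taking the union: the regions partially overlap (shared area 161.89 mm²), so the edge portions inside another operand are dropped and the merged outline is re-measured after clipping — boundary = 141.63 mm. So its perimeter = 141.63 mm. Layer 49 is larger (141.63 vs 91.00 mm).

layer 49 (z = 11.76 mm)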